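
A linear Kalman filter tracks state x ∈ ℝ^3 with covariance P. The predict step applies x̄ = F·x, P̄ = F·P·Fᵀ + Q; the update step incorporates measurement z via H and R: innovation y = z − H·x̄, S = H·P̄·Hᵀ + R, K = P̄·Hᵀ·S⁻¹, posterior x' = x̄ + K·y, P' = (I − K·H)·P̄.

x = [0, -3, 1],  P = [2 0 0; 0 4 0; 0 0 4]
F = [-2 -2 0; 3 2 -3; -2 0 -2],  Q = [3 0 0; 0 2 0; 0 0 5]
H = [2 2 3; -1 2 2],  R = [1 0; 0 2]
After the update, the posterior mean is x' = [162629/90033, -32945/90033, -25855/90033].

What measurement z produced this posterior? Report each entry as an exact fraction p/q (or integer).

z = [2, -3]

x̄ = F·x = [6, -9, -2]
P̄ = F·P·Fᵀ + Q = [27 -28 8; -28 72 12; 8 12 29]
S = H·P̄·Hᵀ + R = [674 480; 480 609]
K = P̄·Hᵀ·S⁻¹ = [7593/30011 -27859/90033; -3094/30011 36292/90033; 13941/60022 -5542/90033]
x' − x̄ = [-377569/90033, 777352/90033, 154211/90033] = K·y
y = (KᵀK)⁻¹·Kᵀ·(x' − x̄) = [14, 25]
z = y + H·x̄ = [14, 25] + [-12, -28] = [2, -3]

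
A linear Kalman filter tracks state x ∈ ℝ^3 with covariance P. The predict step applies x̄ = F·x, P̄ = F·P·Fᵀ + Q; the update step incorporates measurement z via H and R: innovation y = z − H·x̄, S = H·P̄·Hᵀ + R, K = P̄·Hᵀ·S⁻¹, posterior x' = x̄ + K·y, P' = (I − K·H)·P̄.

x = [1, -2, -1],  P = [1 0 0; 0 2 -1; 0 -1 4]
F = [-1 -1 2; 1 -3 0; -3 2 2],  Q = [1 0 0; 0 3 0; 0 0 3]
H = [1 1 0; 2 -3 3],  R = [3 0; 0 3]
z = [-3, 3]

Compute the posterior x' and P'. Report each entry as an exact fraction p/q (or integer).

x̄ = F·x = [-1, 7, -9]
P̄ = F·P·Fᵀ + Q = [24 11 13; 11 22 -9; 13 -9 28]
y = z − H·x̄ = [-9, 53]
S = H·P̄·Hᵀ + R = [71 -17; -17 735]
K = P̄·Hᵀ·S⁻¹ = [26643/51896 4429/51896; 2881/6487 -560/6487; 5269/51896 9795/51896]
x' = x̄ + K·y = [-28473/25948, -10200/6487, 2325/25948]
P' = (I − K·H)·P̄ = [73833/51896 762/6487 -38697/51896; 762/6487 7881/6487 6813/6487; -38697/51896 6813/6487 90097/51896]

x' = [-28473/25948, -10200/6487, 2325/25948]
P' = [73833/51896 762/6487 -38697/51896; 762/6487 7881/6487 6813/6487; -38697/51896 6813/6487 90097/51896]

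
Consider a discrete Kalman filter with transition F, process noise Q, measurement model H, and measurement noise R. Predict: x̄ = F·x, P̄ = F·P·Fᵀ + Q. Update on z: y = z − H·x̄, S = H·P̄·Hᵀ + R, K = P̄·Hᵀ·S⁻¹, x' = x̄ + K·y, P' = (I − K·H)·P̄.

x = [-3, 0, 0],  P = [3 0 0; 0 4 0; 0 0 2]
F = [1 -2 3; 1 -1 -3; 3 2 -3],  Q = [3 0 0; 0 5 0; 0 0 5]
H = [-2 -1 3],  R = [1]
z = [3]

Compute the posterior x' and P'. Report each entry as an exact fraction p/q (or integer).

x̄ = F·x = [-3, -3, -9]
P̄ = F·P·Fᵀ + Q = [40 -7 -25; -7 30 19; -25 19 66]
y = z − H·x̄ = [21]
S = H·P̄·Hᵀ + R = [943]
K = P̄·Hᵀ·S⁻¹ = [-148/943; 1/23; 229/943]
x' = x̄ + K·y = [-5937/943, -48/23, -3678/943]
P' = (I − K·H)·P̄ = [15816/943 -13/23 10317/943; -13/23 649/23 208/23; 10317/943 208/23 9797/943]

x' = [-5937/943, -48/23, -3678/943]
P' = [15816/943 -13/23 10317/943; -13/23 649/23 208/23; 10317/943 208/23 9797/943]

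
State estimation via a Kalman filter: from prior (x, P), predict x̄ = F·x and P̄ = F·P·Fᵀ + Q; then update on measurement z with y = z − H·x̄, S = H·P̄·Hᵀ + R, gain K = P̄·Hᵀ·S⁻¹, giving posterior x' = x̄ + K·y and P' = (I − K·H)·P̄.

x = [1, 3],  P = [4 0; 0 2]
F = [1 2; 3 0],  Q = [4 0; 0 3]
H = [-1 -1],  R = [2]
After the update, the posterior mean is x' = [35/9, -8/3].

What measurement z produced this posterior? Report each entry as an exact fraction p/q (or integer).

z = [-1]

x̄ = F·x = [7, 3]
P̄ = F·P·Fᵀ + Q = [16 12; 12 39]
S = H·P̄·Hᵀ + R = [81]
K = P̄·Hᵀ·S⁻¹ = [-28/81; -17/27]
x' − x̄ = [-28/9, -17/3] = K·y
y = (KᵀK)⁻¹·Kᵀ·(x' − x̄) = [9]
z = y + H·x̄ = [9] + [-10] = [-1]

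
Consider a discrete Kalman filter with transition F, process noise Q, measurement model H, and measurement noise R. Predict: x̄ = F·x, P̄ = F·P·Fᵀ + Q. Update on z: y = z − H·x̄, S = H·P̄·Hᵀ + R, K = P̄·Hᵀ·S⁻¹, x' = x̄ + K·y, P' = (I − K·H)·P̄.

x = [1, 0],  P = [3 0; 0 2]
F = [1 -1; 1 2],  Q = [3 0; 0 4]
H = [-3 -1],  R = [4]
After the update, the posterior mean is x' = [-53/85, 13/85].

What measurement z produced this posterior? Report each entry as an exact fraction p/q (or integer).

x̄ = F·x = [1, 1]
P̄ = F·P·Fᵀ + Q = [8 -1; -1 15]
S = H·P̄·Hᵀ + R = [85]
K = P̄·Hᵀ·S⁻¹ = [-23/85; -12/85]
x' − x̄ = [-138/85, -72/85] = K·y
y = (KᵀK)⁻¹·Kᵀ·(x' − x̄) = [6]
z = y + H·x̄ = [6] + [-4] = [2]

z = [2]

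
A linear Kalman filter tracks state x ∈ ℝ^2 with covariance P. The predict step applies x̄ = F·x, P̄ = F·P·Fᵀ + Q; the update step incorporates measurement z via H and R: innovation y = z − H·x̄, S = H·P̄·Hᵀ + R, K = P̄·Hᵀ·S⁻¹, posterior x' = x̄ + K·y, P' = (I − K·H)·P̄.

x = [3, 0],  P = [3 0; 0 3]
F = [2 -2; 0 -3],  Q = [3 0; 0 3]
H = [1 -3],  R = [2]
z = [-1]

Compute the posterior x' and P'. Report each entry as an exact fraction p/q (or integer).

x' = [1335/191, 504/191]
P' = [4428/191 1494/191; 1494/191 546/191]

x̄ = F·x = [6, 0]
P̄ = F·P·Fᵀ + Q = [27 18; 18 30]
y = z − H·x̄ = [-7]
S = H·P̄·Hᵀ + R = [191]
K = P̄·Hᵀ·S⁻¹ = [-27/191; -72/191]
x' = x̄ + K·y = [1335/191, 504/191]
P' = (I − K·H)·P̄ = [4428/191 1494/191; 1494/191 546/191]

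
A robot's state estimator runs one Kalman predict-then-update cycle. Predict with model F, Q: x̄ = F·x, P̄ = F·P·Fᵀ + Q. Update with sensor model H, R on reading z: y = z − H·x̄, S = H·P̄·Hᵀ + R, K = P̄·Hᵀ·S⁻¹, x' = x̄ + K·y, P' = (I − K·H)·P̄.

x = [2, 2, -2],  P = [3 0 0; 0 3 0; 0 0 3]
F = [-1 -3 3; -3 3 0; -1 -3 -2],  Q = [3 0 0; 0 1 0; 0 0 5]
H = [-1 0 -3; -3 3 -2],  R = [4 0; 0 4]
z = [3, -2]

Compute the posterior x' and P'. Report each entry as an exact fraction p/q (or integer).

x' = [-967038/137383, -931222/137383, 552445/412149]
P' = [3344016/137383 2563800/137383 -1126016/137383; 2563800/137383 2051932/137383 -823952/137383; -1126016/137383 -823952/137383 1317140/412149]

x̄ = F·x = [-14, 0, -4]
P̄ = F·P·Fᵀ + Q = [60 -18 12; -18 55 -18; 12 -18 47]
y = z − H·x̄ = [-23, -52]
S = H·P̄·Hᵀ + R = [559 810; 810 1911]
K = P̄·Hᵀ·S⁻¹ = [8508/137383 -22154/137383; -22986/137383 28075/137383; -47781/137383 21074/412149]
x' = x̄ + K·y = [-967038/137383, -931222/137383, 552445/412149]
P' = (I − K·H)·P̄ = [3344016/137383 2563800/137383 -1126016/137383; 2563800/137383 2051932/137383 -823952/137383; -1126016/137383 -823952/137383 1317140/412149]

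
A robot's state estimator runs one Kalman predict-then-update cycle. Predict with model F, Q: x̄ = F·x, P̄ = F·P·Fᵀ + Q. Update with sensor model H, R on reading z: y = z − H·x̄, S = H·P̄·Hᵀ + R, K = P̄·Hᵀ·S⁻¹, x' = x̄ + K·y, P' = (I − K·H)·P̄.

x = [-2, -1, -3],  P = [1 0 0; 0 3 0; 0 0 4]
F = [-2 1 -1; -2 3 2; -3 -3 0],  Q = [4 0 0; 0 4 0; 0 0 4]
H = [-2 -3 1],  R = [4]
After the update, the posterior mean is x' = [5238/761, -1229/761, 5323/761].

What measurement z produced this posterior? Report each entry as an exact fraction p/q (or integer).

x̄ = F·x = [6, -5, 9]
P̄ = F·P·Fᵀ + Q = [15 5 -3; 5 51 -21; -3 -21 40]
S = H·P̄·Hᵀ + R = [761]
K = P̄·Hᵀ·S⁻¹ = [-48/761; -184/761; 109/761]
x' − x̄ = [672/761, 2576/761, -1526/761] = K·y
y = (KᵀK)⁻¹·Kᵀ·(x' − x̄) = [-14]
z = y + H·x̄ = [-14] + [12] = [-2]

z = [-2]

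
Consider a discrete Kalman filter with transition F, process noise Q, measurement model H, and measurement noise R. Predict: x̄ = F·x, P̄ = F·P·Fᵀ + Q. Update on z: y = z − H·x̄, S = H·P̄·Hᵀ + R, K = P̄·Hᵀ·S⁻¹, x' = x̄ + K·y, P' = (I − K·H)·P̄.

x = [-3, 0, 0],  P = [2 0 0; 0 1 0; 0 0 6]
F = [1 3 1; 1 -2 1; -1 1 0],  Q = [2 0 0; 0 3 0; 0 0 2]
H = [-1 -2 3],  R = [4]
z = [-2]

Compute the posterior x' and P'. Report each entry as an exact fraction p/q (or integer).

x' = [-67/89, 173/89, 47/89]
P' = [1491/89 -262/89 309/89; -262/89 367/89 128/89; 309/89 128/89 203/89]

x̄ = F·x = [-3, -3, 3]
P̄ = F·P·Fᵀ + Q = [19 2 1; 2 15 -4; 1 -4 5]
y = z − H·x̄ = [-20]
S = H·P̄·Hᵀ + R = [178]
K = P̄·Hᵀ·S⁻¹ = [-10/89; -22/89; 11/89]
x' = x̄ + K·y = [-67/89, 173/89, 47/89]
P' = (I − K·H)·P̄ = [1491/89 -262/89 309/89; -262/89 367/89 128/89; 309/89 128/89 203/89]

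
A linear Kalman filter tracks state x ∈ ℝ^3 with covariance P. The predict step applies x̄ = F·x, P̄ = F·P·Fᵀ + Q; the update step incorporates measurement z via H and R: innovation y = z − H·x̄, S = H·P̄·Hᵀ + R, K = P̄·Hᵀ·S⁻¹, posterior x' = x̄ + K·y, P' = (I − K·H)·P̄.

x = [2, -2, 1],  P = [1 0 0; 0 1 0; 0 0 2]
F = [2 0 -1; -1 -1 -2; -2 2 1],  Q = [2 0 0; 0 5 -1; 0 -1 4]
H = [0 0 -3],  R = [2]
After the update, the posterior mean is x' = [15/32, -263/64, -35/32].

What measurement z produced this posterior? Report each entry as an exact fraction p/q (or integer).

x̄ = F·x = [3, -2, -7]
P̄ = F·P·Fᵀ + Q = [8 2 -6; 2 15 -5; -6 -5 14]
S = H·P̄·Hᵀ + R = [128]
K = P̄·Hᵀ·S⁻¹ = [9/64; 15/128; -21/64]
x' − x̄ = [-81/32, -135/64, 189/32] = K·y
y = (KᵀK)⁻¹·Kᵀ·(x' − x̄) = [-18]
z = y + H·x̄ = [-18] + [21] = [3]

z = [3]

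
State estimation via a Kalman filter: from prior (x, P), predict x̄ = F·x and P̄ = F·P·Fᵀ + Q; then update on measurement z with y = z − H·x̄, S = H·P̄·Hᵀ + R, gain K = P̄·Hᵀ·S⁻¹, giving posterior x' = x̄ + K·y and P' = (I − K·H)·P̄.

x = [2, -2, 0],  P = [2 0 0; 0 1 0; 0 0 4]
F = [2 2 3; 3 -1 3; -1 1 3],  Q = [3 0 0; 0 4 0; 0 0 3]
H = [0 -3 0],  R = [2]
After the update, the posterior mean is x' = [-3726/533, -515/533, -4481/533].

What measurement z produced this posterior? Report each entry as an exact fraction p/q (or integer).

x̄ = F·x = [0, 8, -4]
P̄ = F·P·Fᵀ + Q = [51 46 34; 46 59 29; 34 29 42]
S = H·P̄·Hᵀ + R = [533]
K = P̄·Hᵀ·S⁻¹ = [-138/533; -177/533; -87/533]
x' − x̄ = [-3726/533, -4779/533, -2349/533] = K·y
y = (KᵀK)⁻¹·Kᵀ·(x' − x̄) = [27]
z = y + H·x̄ = [27] + [-24] = [3]

z = [3]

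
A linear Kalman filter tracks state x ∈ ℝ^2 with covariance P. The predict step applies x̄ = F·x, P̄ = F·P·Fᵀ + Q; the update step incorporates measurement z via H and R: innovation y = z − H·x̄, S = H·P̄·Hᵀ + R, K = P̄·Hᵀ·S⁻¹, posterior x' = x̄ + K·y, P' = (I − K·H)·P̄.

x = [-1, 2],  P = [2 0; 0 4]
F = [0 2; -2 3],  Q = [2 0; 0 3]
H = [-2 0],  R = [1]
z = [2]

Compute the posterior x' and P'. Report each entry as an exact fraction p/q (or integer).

x̄ = F·x = [4, 8]
P̄ = F·P·Fᵀ + Q = [18 24; 24 47]
y = z − H·x̄ = [10]
S = H·P̄·Hᵀ + R = [73]
K = P̄·Hᵀ·S⁻¹ = [-36/73; -48/73]
x' = x̄ + K·y = [-68/73, 104/73]
P' = (I − K·H)·P̄ = [18/73 24/73; 24/73 1127/73]

x' = [-68/73, 104/73]
P' = [18/73 24/73; 24/73 1127/73]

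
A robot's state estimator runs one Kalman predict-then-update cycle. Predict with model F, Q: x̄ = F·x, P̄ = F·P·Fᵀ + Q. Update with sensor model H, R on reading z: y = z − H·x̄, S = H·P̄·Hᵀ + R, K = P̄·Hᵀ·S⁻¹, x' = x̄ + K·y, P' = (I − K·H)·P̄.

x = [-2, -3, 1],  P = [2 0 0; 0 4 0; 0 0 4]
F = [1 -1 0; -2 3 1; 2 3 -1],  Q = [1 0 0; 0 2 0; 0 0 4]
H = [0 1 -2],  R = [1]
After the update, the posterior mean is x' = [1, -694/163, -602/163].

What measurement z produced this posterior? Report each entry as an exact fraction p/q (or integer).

x̄ = F·x = [1, -4, -14]
P̄ = F·P·Fᵀ + Q = [7 -16 -8; -16 50 24; -8 24 52]
S = H·P̄·Hᵀ + R = [163]
K = P̄·Hᵀ·S⁻¹ = [0; 2/163; -80/163]
x' − x̄ = [0, -42/163, 1680/163] = K·y
y = (KᵀK)⁻¹·Kᵀ·(x' − x̄) = [-21]
z = y + H·x̄ = [-21] + [24] = [3]

z = [3]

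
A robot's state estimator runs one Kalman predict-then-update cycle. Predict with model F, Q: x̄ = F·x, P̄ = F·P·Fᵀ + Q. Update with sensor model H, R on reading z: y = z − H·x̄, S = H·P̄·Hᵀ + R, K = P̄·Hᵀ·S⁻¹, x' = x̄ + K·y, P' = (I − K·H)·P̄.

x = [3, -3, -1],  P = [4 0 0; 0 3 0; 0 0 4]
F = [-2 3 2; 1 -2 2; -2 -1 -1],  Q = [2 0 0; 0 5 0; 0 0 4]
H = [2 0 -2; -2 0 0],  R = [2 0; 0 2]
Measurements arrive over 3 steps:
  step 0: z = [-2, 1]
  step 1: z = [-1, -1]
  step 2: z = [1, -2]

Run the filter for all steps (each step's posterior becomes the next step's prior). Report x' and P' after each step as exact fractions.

step 0: x' = [-4694/6887, 23199/6887, 1869/6887], P' = [3353/6887 -1810/6887 3291/6887; -1810/6887 218619/6887 -3050/6887; 3291/6887 -3050/6887 6611/6887]
step 1: x' = [43370604/79212655, 74007483/79212655, 84628322/79212655], P' = [36077359/79212655 -46993152/79212655 33457607/79212655; -46993152/79212655 1125281286/79212655 -62656241/79212655; 33457607/79212655 -62656241/79212655 68460746/79212655]
step 2: x' = [315057955044/384600211091, 693275562009/384600211091, 65198104832/384600211091], P' = [174668325782/384600211091 -217453632936/384600211091 161485717087/384600211091; -217453632936/384600211091 5250221786832/384600211091 -284010695683/384600211091; 161485717087/384600211091 -284010695683/384600211091 330315116230/384600211091]

step 0: x̄ = F·x = [-17, 7, -2]
step 0: P̄ = F·P·Fᵀ + Q = [61 -10 -1; -10 37 -10; -1 -10 27]
step 0: y = z − H·x̄ = [28, -33]
step 0: S = H·P̄·Hᵀ + R = [362 -248; -248 246]
step 0: K = P̄·Hᵀ·S⁻¹ = [62/6887 -3353/6887; 1240/6887 1810/6887; -3320/6887 -3291/6887]
step 0: x' = x̄ + K·y = [-4694/6887, 23199/6887, 1869/6887]
step 0: P' = (I − K·H)·P̄ = [3353/6887 -1810/6887 3291/6887; -1810/6887 218619/6887 -3050/6887; 3291/6887 -3050/6887 6611/6887]
step 1: x̄ = F·x = [82723/6887, -47354/6887, -15680/6887]
step 1: P̄ = F·P·Fᵀ + Q = [1979993/6887 -1317328/6887 -639759/6887; -1317328/6887 983512/6887 395425/6887; -639759/6887 395425/6887 266014/6887]
step 1: y = z − H·x̄ = [-203693/6887, 158559/6887]
step 1: S = H·P̄·Hᵀ + R = [14115874/6887 -10479008/6887; -10479008/6887 7933746/6887]
step 1: K = P̄·Hᵀ·S⁻¹ = [2619752/79212655 -36077359/79212655; 15663089/79212655 46993152/79212655; -35003139/79212655 -33457607/79212655]
step 1: x' = x̄ + K·y = [43370604/79212655, 74007483/79212655, 84628322/79212655]
step 1: P' = (I − K·H)·P̄ = [36077359/79212655 -46993152/79212655 33457607/79212655; -46993152/79212655 1125281286/79212655 -62656241/79212655; 33457607/79212655 -62656241/79212655 68460746/79212655]
step 2: x̄ = F·x = [60907577/15842531, 64612282/79212655, -245377013/79212655]
step 2: P̄ = F·P·Fᵀ + Q = [2049698276/15842531 -1414235842/15842531 -586823463/15842531; -1414235842/15842531 6030161726/79212655 1733218871/79212655; -586823463/15842531 1733218871/79212655 1475447426/79212655]
step 2: y = z − H·x̄ = [-1020617141/79212655, 90130092/15842531]
step 2: S = H·P̄·Hᵀ + R = [70527119054/79212655 -10546086956/15842531; -10546086956/15842531 8230478166/15842531]
step 2: K = P̄·Hᵀ·S⁻¹ = [13182608695/384600211091 -174668325782/384600211091; 66557062747/384600211091 217453632936/384600211091; -168829399143/384600211091 -161485717087/384600211091]
step 2: x' = x̄ + K·y = [315057955044/384600211091, 693275562009/384600211091, 65198104832/384600211091]
step 2: P' = (I − K·H)·P̄ = [174668325782/384600211091 -217453632936/384600211091 161485717087/384600211091; -217453632936/384600211091 5250221786832/384600211091 -284010695683/384600211091; 161485717087/384600211091 -284010695683/384600211091 330315116230/384600211091]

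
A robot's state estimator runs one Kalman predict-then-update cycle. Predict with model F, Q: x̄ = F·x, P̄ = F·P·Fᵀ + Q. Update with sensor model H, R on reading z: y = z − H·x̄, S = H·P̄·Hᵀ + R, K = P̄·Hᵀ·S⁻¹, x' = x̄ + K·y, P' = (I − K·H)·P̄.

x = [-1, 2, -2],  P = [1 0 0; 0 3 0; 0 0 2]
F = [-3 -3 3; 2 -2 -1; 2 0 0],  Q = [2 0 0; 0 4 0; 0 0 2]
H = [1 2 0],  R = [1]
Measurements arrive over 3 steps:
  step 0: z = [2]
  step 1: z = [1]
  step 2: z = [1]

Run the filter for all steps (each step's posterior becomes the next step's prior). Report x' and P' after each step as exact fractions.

step 0: x̄ = F·x = [-9, -4, -2]
step 0: P̄ = F·P·Fᵀ + Q = [56 6 -6; 6 22 4; -6 4 6]
step 0: y = z − H·x̄ = [19]
step 0: S = H·P̄·Hᵀ + R = [169]
step 0: K = P̄·Hᵀ·S⁻¹ = [68/169; 50/169; 2/169]
step 0: x' = x̄ + K·y = [-229/169, 274/169, -300/169]
step 0: P' = (I − K·H)·P̄ = [4840/169 -2386/169 -1150/169; -2386/169 1218/169 576/169; -1150/169 576/169 1010/169]
step 1: x̄ = F·x = [-1035/169, -706/169, -458/169]
step 1: P̄ = F·P·Fᵀ + Q = [31334/169 -36840/169 -21624/169; -36840/169 51910/169 31204/169; -21624/169 31204/169 19698/169]
step 1: y = z − H·x̄ = [2616/169]
step 1: S = H·P̄·Hᵀ + R = [91783/169]
step 1: K = P̄·Hᵀ·S⁻¹ = [-42346/91783; 3940/5399; 40784/91783]
step 1: x' = x̄ + K·y = [-1217589/91783, 38434/5399, 382570/91783]
step 1: P' = (I − K·H)·P̄ = [6406774/91783 -189680/5399 -1524712/91783; -189680/5399 96810/5399 46044/5399; -1524712/91783 46044/5399 855662/91783]
step 2: x̄ = F·x = [167079/5399, -4124504/91783, -2435178/91783]
step 2: P̄ = F·P·Fᵀ + Q = [2098276/5399 -2776686/5399 -1661268/5399; -2776686/5399 68459290/91783 41574760/91783; -1661268/5399 41574760/91783 25810662/91783]
step 2: y = z − H·x̄ = [5500448/91783]
step 2: S = H·P̄·Hᵀ + R = [120784987/91783]
step 2: K = P̄·Hᵀ·S⁻¹ = [-58736632/120784987; 89714918/120784987; 54907964/120784987]
step 2: x' = x̄ + K·y = [217829035/120784987, -51272248/120784987, 85914142/120784987]
step 2: P' = (I − K·H)·P̄ = [9353498260/120784987 -4706117446/120784987 -2027032228/120784987; -4706117446/120784987 2397916182/120784987 1040970096/120784987; -2027032228/120784987 1040970096/120784987 1118463806/120784987]

step 0: x' = [-229/169, 274/169, -300/169], P' = [4840/169 -2386/169 -1150/169; -2386/169 1218/169 576/169; -1150/169 576/169 1010/169]
step 1: x' = [-1217589/91783, 38434/5399, 382570/91783], P' = [6406774/91783 -189680/5399 -1524712/91783; -189680/5399 96810/5399 46044/5399; -1524712/91783 46044/5399 855662/91783]
step 2: x' = [217829035/120784987, -51272248/120784987, 85914142/120784987], P' = [9353498260/120784987 -4706117446/120784987 -2027032228/120784987; -4706117446/120784987 2397916182/120784987 1040970096/120784987; -2027032228/120784987 1040970096/120784987 1118463806/120784987]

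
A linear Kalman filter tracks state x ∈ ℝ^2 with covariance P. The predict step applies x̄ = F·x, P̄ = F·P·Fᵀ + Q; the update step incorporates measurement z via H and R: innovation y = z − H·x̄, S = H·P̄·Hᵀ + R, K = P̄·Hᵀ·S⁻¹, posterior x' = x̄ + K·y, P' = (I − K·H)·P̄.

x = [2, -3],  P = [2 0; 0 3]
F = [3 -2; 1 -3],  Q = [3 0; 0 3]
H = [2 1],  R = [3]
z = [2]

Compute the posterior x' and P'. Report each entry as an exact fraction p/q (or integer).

x' = [186/263, 253/263]
P' = [579/263 -888/263; -888/263 2016/263]

x̄ = F·x = [12, 11]
P̄ = F·P·Fᵀ + Q = [33 24; 24 32]
y = z − H·x̄ = [-33]
S = H·P̄·Hᵀ + R = [263]
K = P̄·Hᵀ·S⁻¹ = [90/263; 80/263]
x' = x̄ + K·y = [186/263, 253/263]
P' = (I − K·H)·P̄ = [579/263 -888/263; -888/263 2016/263]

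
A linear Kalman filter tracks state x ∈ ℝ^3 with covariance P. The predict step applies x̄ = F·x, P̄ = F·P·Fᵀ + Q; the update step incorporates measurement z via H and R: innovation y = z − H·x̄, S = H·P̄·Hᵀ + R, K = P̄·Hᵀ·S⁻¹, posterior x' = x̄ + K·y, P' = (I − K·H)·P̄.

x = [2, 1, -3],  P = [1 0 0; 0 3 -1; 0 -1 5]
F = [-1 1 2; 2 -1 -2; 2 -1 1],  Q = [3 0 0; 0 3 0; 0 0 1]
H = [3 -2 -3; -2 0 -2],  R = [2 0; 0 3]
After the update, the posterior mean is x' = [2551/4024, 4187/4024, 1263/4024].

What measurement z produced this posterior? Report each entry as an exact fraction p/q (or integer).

z = [-1, -2]

x̄ = F·x = [-7, 9, 0]
P̄ = F·P·Fᵀ + Q = [23 -21 6; -21 26 -4; 6 -4 15]
S = H·P̄·Hᵀ + R = [544 -148; -148 203]
K = P̄·Hᵀ·S⁻¹ = [10295/88528 -4447/22132; -13509/88528 2989/22132; -10073/88528 -6415/22132]
x' − x̄ = [30719/4024, -32029/4024, 1263/4024] = K·y
y = (KᵀK)⁻¹·Kᵀ·(x' − x̄) = [38, -16]
z = y + H·x̄ = [38, -16] + [-39, 14] = [-1, -2]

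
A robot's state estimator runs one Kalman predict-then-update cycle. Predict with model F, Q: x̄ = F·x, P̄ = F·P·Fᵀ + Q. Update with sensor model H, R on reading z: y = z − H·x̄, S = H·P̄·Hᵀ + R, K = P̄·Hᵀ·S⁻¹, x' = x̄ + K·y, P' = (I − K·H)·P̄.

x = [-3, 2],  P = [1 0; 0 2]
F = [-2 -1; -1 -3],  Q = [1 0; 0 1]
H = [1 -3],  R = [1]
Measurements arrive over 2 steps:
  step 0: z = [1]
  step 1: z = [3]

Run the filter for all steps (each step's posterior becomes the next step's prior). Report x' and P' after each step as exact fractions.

step 0: x' = [191/35, 51/35], P' = [691/140 59/35; 59/35 24/35]
step 1: x' = [-65329/12151, -34586/12151], P' = [83279/12151 29767/12151; 29767/12151 11926/12151]

step 0: x̄ = F·x = [4, -3]
step 0: P̄ = F·P·Fᵀ + Q = [7 8; 8 20]
step 0: y = z − H·x̄ = [-12]
step 0: S = H·P̄·Hᵀ + R = [140]
step 0: K = P̄·Hᵀ·S⁻¹ = [-17/140; -13/35]
step 0: x' = x̄ + K·y = [191/35, 51/35]
step 0: P' = (I − K·H)·P̄ = [691/140 59/35; 59/35 24/35]
step 1: x̄ = F·x = [-433/35, -344/35]
step 1: P̄ = F·P·Fᵀ + Q = [986/35 1661/70; 1661/70 3111/140]
step 1: y = z − H·x̄ = [-494/35]
step 1: S = H·P̄·Hᵀ + R = [12151/140]
step 1: K = P̄·Hᵀ·S⁻¹ = [-6022/12151; -6011/12151]
step 1: x' = x̄ + K·y = [-65329/12151, -34586/12151]
step 1: P' = (I − K·H)·P̄ = [83279/12151 29767/12151; 29767/12151 11926/12151]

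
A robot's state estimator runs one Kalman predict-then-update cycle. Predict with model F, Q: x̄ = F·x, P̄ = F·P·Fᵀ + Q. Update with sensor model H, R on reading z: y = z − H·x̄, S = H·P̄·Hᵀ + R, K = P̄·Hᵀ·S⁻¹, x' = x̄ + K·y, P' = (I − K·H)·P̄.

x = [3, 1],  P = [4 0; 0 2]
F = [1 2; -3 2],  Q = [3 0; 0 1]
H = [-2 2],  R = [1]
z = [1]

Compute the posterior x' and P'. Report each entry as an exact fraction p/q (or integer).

x' = [415/273, 77/39]
P' = [2651/273 376/39; 376/39 383/39]

x̄ = F·x = [5, -7]
P̄ = F·P·Fᵀ + Q = [15 -4; -4 45]
y = z − H·x̄ = [25]
S = H·P̄·Hᵀ + R = [273]
K = P̄·Hᵀ·S⁻¹ = [-38/273; 14/39]
x' = x̄ + K·y = [415/273, 77/39]
P' = (I − K·H)·P̄ = [2651/273 376/39; 376/39 383/39]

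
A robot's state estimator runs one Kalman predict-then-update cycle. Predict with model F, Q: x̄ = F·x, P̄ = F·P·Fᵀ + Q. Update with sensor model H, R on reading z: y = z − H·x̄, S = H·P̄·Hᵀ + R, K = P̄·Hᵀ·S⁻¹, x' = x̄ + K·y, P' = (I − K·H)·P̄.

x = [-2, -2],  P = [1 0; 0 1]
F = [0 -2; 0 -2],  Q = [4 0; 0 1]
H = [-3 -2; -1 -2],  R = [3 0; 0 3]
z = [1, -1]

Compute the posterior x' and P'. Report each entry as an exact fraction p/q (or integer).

x' = [-76/105, 52/63]
P' = [24/35 -4/7; -4/7 17/21]

x̄ = F·x = [4, 4]
P̄ = F·P·Fᵀ + Q = [8 4; 4 5]
y = z − H·x̄ = [21, 11]
S = H·P̄·Hᵀ + R = [143 76; 76 47]
K = P̄·Hᵀ·S⁻¹ = [-32/105 16/105; 2/63 -22/63]
x' = x̄ + K·y = [-76/105, 52/63]
P' = (I − K·H)·P̄ = [24/35 -4/7; -4/7 17/21]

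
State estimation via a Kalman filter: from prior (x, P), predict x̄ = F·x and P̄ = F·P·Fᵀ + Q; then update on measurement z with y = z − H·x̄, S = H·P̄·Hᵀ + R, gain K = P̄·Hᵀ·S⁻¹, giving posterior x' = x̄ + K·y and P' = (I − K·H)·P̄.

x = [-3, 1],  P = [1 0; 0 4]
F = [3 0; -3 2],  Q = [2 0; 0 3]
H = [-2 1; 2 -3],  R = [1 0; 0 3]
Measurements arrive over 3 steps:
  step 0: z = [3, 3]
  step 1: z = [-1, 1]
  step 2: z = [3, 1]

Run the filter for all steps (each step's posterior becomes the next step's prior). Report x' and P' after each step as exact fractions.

step 0: x̄ = F·x = [-9, 11]
step 0: P̄ = F·P·Fᵀ + Q = [11 -9; -9 28]
step 0: y = z − H·x̄ = [-26, 54]
step 0: S = H·P̄·Hᵀ + R = [109 -200; -200 407]
step 0: K = P̄·Hᵀ·S⁻¹ = [-2817/4363 -859/4363; -1678/4363 -1918/4363]
step 0: x' = x̄ + K·y = [-12411/4363, -11951/4363]
step 0: P' = (I − K·H)·P̄ = [2757/4363 2697/4363; 2697/4363 3716/4363]
step 1: x̄ = F·x = [-37233/4363, 13331/4363]
step 1: P̄ = F·P·Fᵀ + Q = [33539/4363 -8631/4363; -8631/4363 20402/4363]
step 1: y = z − H·x̄ = [-92160/4363, 118822/4363]
step 1: S = H·P̄·Hᵀ + R = [193445/4363 -264410/4363; -264410/4363 434435/4363]
step 1: K = P̄·Hᵀ·S⁻¹ = [-126949/215855 -31071/215855; -201016/647565 -239308/647565]
step 1: x' = x̄ + K·y = [-6699/215855, -292627/647565]
step 1: P' = (I − K·H)·P̄ = [23703/43171 110081/215855; 110081/215855 91894/129513]
step 2: x̄ = F·x = [-20097/215855, -524963/647565]
step 2: P̄ = F·P·Fᵀ + Q = [299669/43171 -406149/215855; -406149/215855 3017564/647565]
step 2: y = z − H·x̄ = [2347076/647565, -268914/215855]
step 2: S = H·P̄·Hᵀ + R = [26519057/647565 -12260136/215855; -12260136/215855 4113485/43171]
step 2: K = P̄·Hᵀ·S⁻¹ = [-1272345999/2188874747 -309845693/2188874747; -664328626/2188874747 -803593426/2188874747]
step 2: x' = x̄ + K·y = [-4429357163/2188874747, -3181171713/2188874747]
step 2: P' = (I − K·H)·P̄ = [1186643769/2188874747 1100941539/2188874747; 1100941539/2188874747 1537554452/2188874747]

step 0: x' = [-12411/4363, -11951/4363], P' = [2757/4363 2697/4363; 2697/4363 3716/4363]
step 1: x' = [-6699/215855, -292627/647565], P' = [23703/43171 110081/215855; 110081/215855 91894/129513]
step 2: x' = [-4429357163/2188874747, -3181171713/2188874747], P' = [1186643769/2188874747 1100941539/2188874747; 1100941539/2188874747 1537554452/2188874747]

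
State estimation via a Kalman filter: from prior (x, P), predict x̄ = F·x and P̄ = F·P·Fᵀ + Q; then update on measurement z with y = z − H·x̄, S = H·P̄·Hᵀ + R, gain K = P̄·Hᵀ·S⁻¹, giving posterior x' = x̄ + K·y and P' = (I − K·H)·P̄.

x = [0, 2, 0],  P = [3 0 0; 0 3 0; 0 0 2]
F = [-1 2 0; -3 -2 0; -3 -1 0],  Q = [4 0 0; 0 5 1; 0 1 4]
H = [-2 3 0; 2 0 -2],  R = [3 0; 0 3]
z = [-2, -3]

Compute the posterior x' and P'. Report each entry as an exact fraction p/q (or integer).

x' = [4544/3161, 5462/15805, 42652/15805]
P' = [43080/3161 28755/3161 42207/3161; 28755/3161 101044/15805 141294/15805; 42207/3161 141294/15805 217374/15805]

x̄ = F·x = [4, -4, -2]
P̄ = F·P·Fᵀ + Q = [19 -3 3; -3 44 34; 3 34 34]
y = z − H·x̄ = [18, -15]
S = H·P̄·Hᵀ + R = [511 -286; -286 191]
K = P̄·Hᵀ·S⁻¹ = [35/3161 582/3161; 5194/15805 1654/15805; 604/15805 -4226/15805]
x' = x̄ + K·y = [4544/3161, 5462/15805, 42652/15805]
P' = (I − K·H)·P̄ = [43080/3161 28755/3161 42207/3161; 28755/3161 101044/15805 141294/15805; 42207/3161 141294/15805 217374/15805]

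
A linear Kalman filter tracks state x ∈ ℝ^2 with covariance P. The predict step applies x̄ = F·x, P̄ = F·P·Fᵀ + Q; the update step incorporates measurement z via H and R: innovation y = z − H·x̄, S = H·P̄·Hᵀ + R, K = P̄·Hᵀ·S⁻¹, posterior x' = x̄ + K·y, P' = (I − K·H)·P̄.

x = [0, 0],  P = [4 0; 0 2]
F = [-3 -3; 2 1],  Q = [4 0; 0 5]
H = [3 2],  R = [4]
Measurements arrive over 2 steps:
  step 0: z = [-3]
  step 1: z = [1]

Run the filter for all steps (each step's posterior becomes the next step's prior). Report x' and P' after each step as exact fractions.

step 0: x' = [-57/43, 22/43], P' = [328/43 -454/43; -454/43 1999/129]
step 1: x' = [66405/34951, -81604/34951], P' = [107368/34951 -142542/34951; -142542/34951 220483/34951]

step 0: x̄ = F·x = [0, 0]
step 0: P̄ = F·P·Fᵀ + Q = [58 -30; -30 23]
step 0: y = z − H·x̄ = [-3]
step 0: S = H·P̄·Hᵀ + R = [258]
step 0: K = P̄·Hᵀ·S⁻¹ = [19/43; -22/129]
step 0: x' = x̄ + K·y = [-57/43, 22/43]
step 0: P' = (I − K·H)·P̄ = [328/43 -454/43; -454/43 1999/129]
step 1: x̄ = F·x = [105/43, -92/43]
step 1: P̄ = F·P·Fᵀ + Q = [949/43 119/43; 119/43 1132/129]
step 1: y = z − H·x̄ = [-88/43]
step 1: S = H·P̄·Hᵀ + R = [34951/129]
step 1: K = P̄·Hᵀ·S⁻¹ = [9255/34951; 3335/34951]
step 1: x' = x̄ + K·y = [66405/34951, -81604/34951]
step 1: P' = (I − K·H)·P̄ = [107368/34951 -142542/34951; -142542/34951 220483/34951]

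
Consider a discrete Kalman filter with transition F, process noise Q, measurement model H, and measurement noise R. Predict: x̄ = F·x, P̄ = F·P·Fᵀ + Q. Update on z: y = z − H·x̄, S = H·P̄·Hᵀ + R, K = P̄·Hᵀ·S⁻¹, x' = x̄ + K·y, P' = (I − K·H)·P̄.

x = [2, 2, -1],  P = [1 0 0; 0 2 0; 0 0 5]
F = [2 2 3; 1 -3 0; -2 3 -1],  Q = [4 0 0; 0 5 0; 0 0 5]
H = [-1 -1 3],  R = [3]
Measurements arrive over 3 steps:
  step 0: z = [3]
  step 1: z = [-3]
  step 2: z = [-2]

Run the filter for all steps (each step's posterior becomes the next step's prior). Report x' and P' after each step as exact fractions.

step 0: x̄ = F·x = [5, -4, 3]
step 0: P̄ = F·P·Fᵀ + Q = [61 -10 -7; -10 24 -20; -7 -20 32]
step 0: y = z − H·x̄ = [-5]
step 0: S = H·P̄·Hᵀ + R = [518]
step 0: K = P̄·Hᵀ·S⁻¹ = [-36/259; -1/7; 123/518]
step 0: x' = x̄ + K·y = [1475/259, -23/7, 939/518]
step 0: P' = (I − K·H)·P̄ = [13207/259 -142/7 2615/259; -142/7 94/7 -17/7; 2615/259 -17/7 1447/518]
step 1: x̄ = F·x = [759/74, 4028/259, -11945/518]
step 1: P̄ = F·P·Fᵀ + Q = [16025/74 5724/37 -19989/74; 5724/37 77328/259 -109504/259; -19989/74 -109504/259 326861/518]
step 1: y = z − H·x̄ = [23825/259]
step 1: S = H·P̄·Hᵀ + R = [2761996/259]
step 1: K = P̄·Hᵀ·S⁻¹ = [-76510/690499; -111477/690499; 669757/2761996]
step 1: x' = x̄ + K·y = [88493/1380998, 484133/690499, -2081315/2761996]
step 1: P' = (I − K·H)·P̄ = [118248975/1380998 -24901572/690499 22662257/1380998; -24901572/690499 14233284/690499 -3667573/690499; 22662257/1380998 -3667573/690499 10887831/2761996]
step 2: x̄ = F·x = [-2016909/2761996, -2816305/1380998, 7536939/2761996]
step 2: P̄ = F·P·Fᵀ + Q = [853763167/2761996 398914203/1380998 -1301557209/2761996; 398914203/1380998 680171941/1380998 -985593053/1380998; -1301557209/2761996 -985593053/1380998 2947683099/2761996]
step 2: y = z − H·x̄ = [-8946082/690499]
step 2: S = H·P̄·Hᵀ + R = [24991828815/1380998]
step 2: K = P̄·Hᵀ·S⁻¹ = [-555626320/4998365763; -4035865303/24991828815; 6057896306/24991828815]
step 2: x' = x̄ + K·y = [14194757107/19993463052, 2644104383/49983657630, -41152643417/99967315260]
step 2: P' = (I − K·H)·P̄ = [1709219722079/19993463052 -359904781429/9996731526 327580881127/19993463052; -359904781429/9996731526 514506154447/24991828815 -264908930023/49983657630; 327580881127/19993463052 -264908930023/49983657630 393593767087/99967315260]

step 0: x' = [1475/259, -23/7, 939/518], P' = [13207/259 -142/7 2615/259; -142/7 94/7 -17/7; 2615/259 -17/7 1447/518]
step 1: x' = [88493/1380998, 484133/690499, -2081315/2761996], P' = [118248975/1380998 -24901572/690499 22662257/1380998; -24901572/690499 14233284/690499 -3667573/690499; 22662257/1380998 -3667573/690499 10887831/2761996]
step 2: x' = [14194757107/19993463052, 2644104383/49983657630, -41152643417/99967315260], P' = [1709219722079/19993463052 -359904781429/9996731526 327580881127/19993463052; -359904781429/9996731526 514506154447/24991828815 -264908930023/49983657630; 327580881127/19993463052 -264908930023/49983657630 393593767087/99967315260]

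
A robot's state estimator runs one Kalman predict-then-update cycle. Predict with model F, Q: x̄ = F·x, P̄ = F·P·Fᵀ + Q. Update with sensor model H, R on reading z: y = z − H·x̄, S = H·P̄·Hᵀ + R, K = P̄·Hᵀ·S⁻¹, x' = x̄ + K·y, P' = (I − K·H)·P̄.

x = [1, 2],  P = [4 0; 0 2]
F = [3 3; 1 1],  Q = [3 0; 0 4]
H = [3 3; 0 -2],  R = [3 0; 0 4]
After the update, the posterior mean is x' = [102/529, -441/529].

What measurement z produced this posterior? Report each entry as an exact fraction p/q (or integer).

z = [-2, 2]

x̄ = F·x = [9, 3]
P̄ = F·P·Fᵀ + Q = [57 18; 18 10]
S = H·P̄·Hᵀ + R = [930 -168; -168 44]
K = P̄·Hᵀ·S⁻¹ = [321/1058 180/529; 14/529 -187/529]
x' − x̄ = [-4659/529, -2028/529] = K·y
y = (KᵀK)⁻¹·Kᵀ·(x' − x̄) = [-38, 8]
z = y + H·x̄ = [-38, 8] + [36, -6] = [-2, 2]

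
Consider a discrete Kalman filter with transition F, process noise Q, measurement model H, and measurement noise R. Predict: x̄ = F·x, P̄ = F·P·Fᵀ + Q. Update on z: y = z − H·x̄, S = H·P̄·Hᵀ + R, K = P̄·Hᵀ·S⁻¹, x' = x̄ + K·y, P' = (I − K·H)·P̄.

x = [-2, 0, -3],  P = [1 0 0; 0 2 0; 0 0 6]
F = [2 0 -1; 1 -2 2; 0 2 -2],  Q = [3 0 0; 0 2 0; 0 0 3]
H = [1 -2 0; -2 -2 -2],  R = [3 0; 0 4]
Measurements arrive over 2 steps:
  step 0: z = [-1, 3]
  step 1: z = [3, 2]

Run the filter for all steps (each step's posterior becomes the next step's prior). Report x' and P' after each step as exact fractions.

step 0: x' = [-13201/7726, -2010/3863, 2058/3863], P' = [8693/3863 3811/3863 -10521/3863; 3811/3863 4481/3863 -7344/3863; -10521/3863 -7344/3863 18601/3863]
step 1: x' = [-25408647/35478112, -65898105/35478112, 52575637/35478112], P' = [33907813/17739056 13440155/17739056 -38928655/17739056; 13440155/17739056 17829349/17739056 -27542945/17739056; -38928655/17739056 -27542945/17739056 71180221/17739056]

step 0: x̄ = F·x = [-1, -8, 6]
step 0: P̄ = F·P·Fᵀ + Q = [13 -10 12; -10 35 -32; 12 -32 35]
step 0: y = z − H·x̄ = [-16, -3]
step 0: S = H·P̄·Hᵀ + R = [196 -58; -58 96]
step 0: K = P̄·Hᵀ·S⁻¹ = [357/3863 -1983/7726; -1717/3863 -474/3863; 1389/3863 -368/3863]
step 0: x' = x̄ + K·y = [-13201/7726, -2010/3863, 2058/3863]
step 0: P' = (I − K·H)·P̄ = [8693/3863 3811/3863 -10521/3863; 3811/3863 4481/3863 -7344/3863; -10521/3863 -7344/3863 18601/3863]
step 1: x̄ = F·x = [-15259/3863, 3071/7726, -8136/3863]
step 1: P̄ = F·P·Fᵀ + Q = [107046/3863 -81311/3863 109218/3863; -81311/3863 110171/3863 -122416/3863; 109218/3863 -122416/3863 162669/3863]
step 1: y = z − H·x̄ = [29919/3863, -35993/3863]
step 1: S = H·P̄·Hᵀ + R = [884563/3863 -644130/3863; -644130/3863 778924/3863]
step 1: K = P̄·Hᵀ·S⁻¹ = [2342501/17739056 -8419313/35478112; -7406181/17739056 -3726559/35478112; 5385745/17739056 -4708621/35478112]
step 1: x' = x̄ + K·y = [-25408647/35478112, -65898105/35478112, 52575637/35478112]
step 1: P' = (I − K·H)·P̄ = [33907813/17739056 13440155/17739056 -38928655/17739056; 13440155/17739056 17829349/17739056 -27542945/17739056; -38928655/17739056 -27542945/17739056 71180221/17739056]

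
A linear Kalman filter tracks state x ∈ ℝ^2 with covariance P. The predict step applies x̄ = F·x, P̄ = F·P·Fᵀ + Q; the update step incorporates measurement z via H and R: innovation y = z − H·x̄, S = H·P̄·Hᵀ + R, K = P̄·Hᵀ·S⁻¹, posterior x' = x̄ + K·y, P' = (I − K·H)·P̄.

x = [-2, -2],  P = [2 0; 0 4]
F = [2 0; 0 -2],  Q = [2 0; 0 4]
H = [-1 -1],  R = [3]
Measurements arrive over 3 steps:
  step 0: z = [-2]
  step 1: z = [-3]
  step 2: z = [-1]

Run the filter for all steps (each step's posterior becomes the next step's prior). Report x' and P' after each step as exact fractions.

step 0: x' = [-112/33, 172/33], P' = [230/33 -200/33; -200/33 260/33]
step 1: x' = [18/7, -12/133], P' = [978/203 -24/7; -24/7 660/133]
step 2: x' = [915214/291393, -573796/291393], P' = [1477366/291393 -1072552/291393; -1072552/291393 1507204/291393]

step 0: x̄ = F·x = [-4, 4]
step 0: P̄ = F·P·Fᵀ + Q = [10 0; 0 20]
step 0: y = z − H·x̄ = [-2]
step 0: S = H·P̄·Hᵀ + R = [33]
step 0: K = P̄·Hᵀ·S⁻¹ = [-10/33; -20/33]
step 0: x' = x̄ + K·y = [-112/33, 172/33]
step 0: P' = (I − K·H)·P̄ = [230/33 -200/33; -200/33 260/33]
step 1: x̄ = F·x = [-224/33, -344/33]
step 1: P̄ = F·P·Fᵀ + Q = [986/33 800/33; 800/33 1172/33]
step 1: y = z − H·x̄ = [-667/33]
step 1: S = H·P̄·Hᵀ + R = [3857/33]
step 1: K = P̄·Hᵀ·S⁻¹ = [-94/203; -68/133]
step 1: x' = x̄ + K·y = [18/7, -12/133]
step 1: P' = (I − K·H)·P̄ = [978/203 -24/7; -24/7 660/133]
step 2: x̄ = F·x = [36/7, 24/133]
step 2: P̄ = F·P·Fᵀ + Q = [4318/203 96/7; 96/7 3172/133]
step 2: y = z − H·x̄ = [575/133]
step 2: S = H·P̄·Hᵀ + R = [291393/3857]
step 2: K = P̄·Hᵀ·S⁻¹ = [-134938/291393; -144884/291393]
step 2: x' = x̄ + K·y = [915214/291393, -573796/291393]
step 2: P' = (I − K·H)·P̄ = [1477366/291393 -1072552/291393; -1072552/291393 1507204/291393]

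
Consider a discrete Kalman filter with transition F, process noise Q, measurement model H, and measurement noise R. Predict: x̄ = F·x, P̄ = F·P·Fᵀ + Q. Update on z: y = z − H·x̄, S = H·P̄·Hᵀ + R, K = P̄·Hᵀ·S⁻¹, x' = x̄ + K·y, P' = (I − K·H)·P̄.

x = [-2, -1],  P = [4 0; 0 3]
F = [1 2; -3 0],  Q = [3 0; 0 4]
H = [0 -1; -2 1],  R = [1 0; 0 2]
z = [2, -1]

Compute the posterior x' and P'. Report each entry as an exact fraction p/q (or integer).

x̄ = F·x = [-4, 6]
P̄ = F·P·Fᵀ + Q = [19 -12; -12 40]
y = z − H·x̄ = [8, -15]
S = H·P̄·Hᵀ + R = [41 -64; -64 166]
K = P̄·Hᵀ·S⁻¹ = [-604/1355 -641/1355; -1272/1355 32/1355]
x' = x̄ + K·y = [-637/1355, -2526/1355]
P' = (I − K·H)·P̄ = [943/1355 604/1355; 604/1355 1272/1355]

x' = [-637/1355, -2526/1355]
P' = [943/1355 604/1355; 604/1355 1272/1355]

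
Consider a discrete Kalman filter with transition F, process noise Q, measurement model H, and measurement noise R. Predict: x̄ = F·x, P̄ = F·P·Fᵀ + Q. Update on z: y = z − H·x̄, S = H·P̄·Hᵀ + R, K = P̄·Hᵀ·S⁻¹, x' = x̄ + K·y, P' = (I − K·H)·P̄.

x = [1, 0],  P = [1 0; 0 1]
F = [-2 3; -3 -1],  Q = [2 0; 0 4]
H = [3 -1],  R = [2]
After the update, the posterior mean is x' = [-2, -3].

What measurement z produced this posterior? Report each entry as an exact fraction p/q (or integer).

z = [-3]

x̄ = F·x = [-2, -3]
P̄ = F·P·Fᵀ + Q = [15 3; 3 14]
S = H·P̄·Hᵀ + R = [133]
K = P̄·Hᵀ·S⁻¹ = [6/19; -5/133]
x' − x̄ = [0, 0] = K·y
y = (KᵀK)⁻¹·Kᵀ·(x' − x̄) = [0]
z = y + H·x̄ = [0] + [-3] = [-3]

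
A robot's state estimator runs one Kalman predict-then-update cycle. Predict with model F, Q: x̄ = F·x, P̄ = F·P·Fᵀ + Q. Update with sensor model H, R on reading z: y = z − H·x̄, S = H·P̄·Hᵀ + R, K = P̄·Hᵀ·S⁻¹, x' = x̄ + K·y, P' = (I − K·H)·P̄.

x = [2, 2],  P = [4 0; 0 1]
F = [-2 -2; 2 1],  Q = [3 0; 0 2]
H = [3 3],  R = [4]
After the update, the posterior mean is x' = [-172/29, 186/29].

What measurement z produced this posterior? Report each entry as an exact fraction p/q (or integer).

z = [2]

x̄ = F·x = [-8, 6]
P̄ = F·P·Fᵀ + Q = [23 -18; -18 19]
S = H·P̄·Hᵀ + R = [58]
K = P̄·Hᵀ·S⁻¹ = [15/58; 3/58]
x' − x̄ = [60/29, 12/29] = K·y
y = (KᵀK)⁻¹·Kᵀ·(x' − x̄) = [8]
z = y + H·x̄ = [8] + [-6] = [2]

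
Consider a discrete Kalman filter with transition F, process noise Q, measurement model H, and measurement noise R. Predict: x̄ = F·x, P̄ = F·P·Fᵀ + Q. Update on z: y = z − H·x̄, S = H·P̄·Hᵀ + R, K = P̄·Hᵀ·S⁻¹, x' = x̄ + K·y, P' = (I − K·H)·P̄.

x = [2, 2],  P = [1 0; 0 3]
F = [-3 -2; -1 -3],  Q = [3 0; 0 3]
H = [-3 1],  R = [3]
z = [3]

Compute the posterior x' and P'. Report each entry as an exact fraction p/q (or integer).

x' = [-271/124, -96/31]
P' = [375/124 243/31; 243/31 705/31]

x̄ = F·x = [-10, -8]
P̄ = F·P·Fᵀ + Q = [24 21; 21 31]
y = z − H·x̄ = [-19]
S = H·P̄·Hᵀ + R = [124]
K = P̄·Hᵀ·S⁻¹ = [-51/124; -8/31]
x' = x̄ + K·y = [-271/124, -96/31]
P' = (I − K·H)·P̄ = [375/124 243/31; 243/31 705/31]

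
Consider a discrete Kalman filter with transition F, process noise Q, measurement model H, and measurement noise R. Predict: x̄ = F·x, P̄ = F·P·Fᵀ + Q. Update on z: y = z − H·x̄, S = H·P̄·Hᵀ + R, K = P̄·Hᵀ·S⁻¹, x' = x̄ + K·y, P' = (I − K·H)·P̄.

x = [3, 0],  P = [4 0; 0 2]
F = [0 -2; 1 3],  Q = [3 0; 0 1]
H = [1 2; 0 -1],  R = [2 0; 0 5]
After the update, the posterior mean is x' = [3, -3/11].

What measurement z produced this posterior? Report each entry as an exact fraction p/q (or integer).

x̄ = F·x = [0, 3]
P̄ = F·P·Fᵀ + Q = [11 -12; -12 23]
S = H·P̄·Hᵀ + R = [57 -34; -34 28]
K = P̄·Hᵀ·S⁻¹ = [1/10 11/20; 17/44 -31/88]
x' − x̄ = [3, -36/11] = K·y
y = (KᵀK)⁻¹·Kᵀ·(x' − x̄) = [-3, 6]
z = y + H·x̄ = [-3, 6] + [6, -3] = [3, 3]

z = [3, 3]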